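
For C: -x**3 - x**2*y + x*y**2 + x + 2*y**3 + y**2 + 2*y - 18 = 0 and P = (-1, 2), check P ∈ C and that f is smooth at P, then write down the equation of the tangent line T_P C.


Tangent line at P: 6*x + 25*y - 44 = 0.

Step 1: f(-1, 2) = 0, so P lies on C.
Step 2: partial derivatives
  f_x(x, y) = -3*x**2 - 2*x*y + y**2 + 1, f_y(x, y) = -x**2 + 2*x*y + 6*y**2 + 2*y + 2.
  f_x(P) = 6, f_y(P) = 25 (gradient nonzero, so P is smooth).
Step 3: tangent line at P: 6·(x − -1) + 25·(y − 2) = 0.
Expanding: 6*x + 25*y - 44 = 0.


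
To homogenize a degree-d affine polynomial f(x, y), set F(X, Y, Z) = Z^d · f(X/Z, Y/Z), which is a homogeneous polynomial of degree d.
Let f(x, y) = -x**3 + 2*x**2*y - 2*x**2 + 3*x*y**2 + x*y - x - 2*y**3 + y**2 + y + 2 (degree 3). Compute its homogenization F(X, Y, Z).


F(X, Y, Z) = -X**3 + 2*X**2*Y - 2*X**2*Z + 3*X*Y**2 + X*Y*Z - X*Z**2 - 2*Y**3 + Y**2*Z + Y*Z**2 + 2*Z**3

deg(f) = 3.
Substitute x = X/Z, y = Y/Z into f, then multiply by Z^3.
  monomial -1·x^3·y^0 ↦ -1·X^3·Y^0·Z^0.
  monomial 2·x^2·y^1 ↦ 2·X^2·Y^1·Z^0.
  monomial -2·x^2·y^0 ↦ -2·X^2·Y^0·Z^1.
  monomial 3·x^1·y^2 ↦ 3·X^1·Y^2·Z^0.
  monomial 1·x^1·y^1 ↦ 1·X^1·Y^1·Z^1.
  monomial -1·x^1·y^0 ↦ -1·X^1·Y^0·Z^2.
  monomial -2·x^0·y^3 ↦ -2·X^0·Y^3·Z^0.
  monomial 1·x^0·y^2 ↦ 1·X^0·Y^2·Z^1.
  monomial 1·x^0·y^1 ↦ 1·X^0·Y^1·Z^2.
  monomial 2·x^0·y^0 ↦ 2·X^0·Y^0·Z^3.
Collecting: F(X, Y, Z) = -X**3 + 2*X**2*Y - 2*X**2*Z + 3*X*Y**2 + X*Y*Z - X*Z**2 - 2*Y**3 + Y**2*Z + Y*Z**2 + 2*Z**3.


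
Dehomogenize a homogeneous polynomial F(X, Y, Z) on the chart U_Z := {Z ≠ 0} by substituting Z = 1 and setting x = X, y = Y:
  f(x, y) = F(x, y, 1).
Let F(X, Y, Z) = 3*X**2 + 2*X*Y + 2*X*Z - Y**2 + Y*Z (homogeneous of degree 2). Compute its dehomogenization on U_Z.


f(x, y) = 3*x**2 + 2*x*y + 2*x - y**2 + y

On U_Z we set Z = 1. Each monomial c·X^i·Y^j·Z^k in F becomes c·x^i·y^j·1^k = c·x^i·y^j.
Substituting Z = 1: F(X, Y, 1) = 3*x**2 + 2*x*y + 2*x - y**2 + y.
Note: deg(f) ≤ deg(F) = 2; strict inequality happens when F is divisible by Z (lost terms).


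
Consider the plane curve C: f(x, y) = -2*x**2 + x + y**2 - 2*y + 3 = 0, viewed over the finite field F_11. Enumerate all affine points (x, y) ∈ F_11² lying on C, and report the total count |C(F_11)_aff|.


Affine F_11-points: {(0, 4), (0, 9), (2, 3), (2, 10), (4, 3), (4, 10), (6, 4), (6, 9), (7, 0), (7, 2), (10, 0), (10, 2)}; count = 12.

For each of the 121 pairs (x, y) ∈ F_11², evaluate f(x, y) mod 11. Record the zeros.
  x = 0: [0↦3, 1↦2, 2↦3, 3↦6, 4↦0, 5↦7, 6↦5, 7↦5, 8↦7, 9↦0, 10↦6]  zeros at y ∈ {4, 9}
  x = 1: [0↦2, 1↦1, 2↦2, 3↦5, 4↦10, 5↦6, 6↦4, 7↦4, 8↦6, 9↦10, 10↦5]  zeros at y ∈ ∅
  x = 2: [0↦8, 1↦7, 2↦8, 3↦0, 4↦5, 5↦1, 6↦10, 7↦10, 8↦1, 9↦5, 10↦0]  zeros at y ∈ {3, 10}
  x = 3: [0↦10, 1↦9, 2↦10, 3↦2, 4↦7, 5↦3, 6↦1, 7↦1, 8↦3, 9↦7, 10↦2]  zeros at y ∈ ∅
  x = 4: [0↦8, 1↦7, 2↦8, 3↦0, 4↦5, 5↦1, 6↦10, 7↦10, 8↦1, 9↦5, 10↦0]  zeros at y ∈ {3, 10}
  x = 5: [0↦2, 1↦1, 2↦2, 3↦5, 4↦10, 5↦6, 6↦4, 7↦4, 8↦6, 9↦10, 10↦5]  zeros at y ∈ ∅
  x = 6: [0↦3, 1↦2, 2↦3, 3↦6, 4↦0, 5↦7, 6↦5, 7↦5, 8↦7, 9↦0, 10↦6]  zeros at y ∈ {4, 9}
  x = 7: [0↦0, 1↦10, 2↦0, 3↦3, 4↦8, 5↦4, 6↦2, 7↦2, 8↦4, 9↦8, 10↦3]  zeros at y ∈ {0, 2}
  x = 8: [0↦4, 1↦3, 2↦4, 3↦7, 4↦1, 5↦8, 6↦6, 7↦6, 8↦8, 9↦1, 10↦7]  zeros at y ∈ ∅
  x = 9: [0↦4, 1↦3, 2↦4, 3↦7, 4↦1, 5↦8, 6↦6, 7↦6, 8↦8, 9↦1, 10↦7]  zeros at y ∈ ∅
  x = 10: [0↦0, 1↦10, 2↦0, 3↦3, 4↦8, 5↦4, 6↦2, 7↦2, 8↦4, 9↦8, 10↦3]  zeros at y ∈ {0, 2}
Collecting zeros: affine points = {(0, 4), (0, 9), (2, 3), (2, 10), (4, 3), (4, 10), (6, 4), (6, 9), (7, 0), (7, 2), (10, 0), (10, 2)}.
Total count |C(F_11)_aff| = 12.


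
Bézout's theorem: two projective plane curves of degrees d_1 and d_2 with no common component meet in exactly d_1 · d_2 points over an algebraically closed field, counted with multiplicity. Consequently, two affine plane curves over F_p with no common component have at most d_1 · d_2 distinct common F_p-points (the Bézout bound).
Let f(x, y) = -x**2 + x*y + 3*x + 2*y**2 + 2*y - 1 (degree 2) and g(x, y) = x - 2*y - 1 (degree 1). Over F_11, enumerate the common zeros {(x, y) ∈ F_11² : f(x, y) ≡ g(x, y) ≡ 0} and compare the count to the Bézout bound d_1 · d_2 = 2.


Common zeros: {(5, 2)}; count = 1; Bézout bound = 2.

deg(f) = 2, deg(g) = 1, so Bézout bound = 2.
Scan x ∈ F_11. For each x, list the y ∈ F_11 with f(x, y) ≡ 0 and those with g(x, y) ≡ 0 (mod 11); the common zeros in that column are the intersection.
  x = 0: f ≡ 0 at y ∈ {2, 8}; g ≡ 0 at y ∈ {5}; common: ∅.
  x = 1: f ≡ 0 at y ∈ {5, 10}; g ≡ 0 at y ∈ {0}; common: ∅.
  x = 2: f ≡ 0 at y ∈ ∅; g ≡ 0 at y ∈ {6}; common: ∅.
  x = 3: f ≡ 0 at y ∈ {7}; g ≡ 0 at y ∈ {1}; common: ∅.
  x = 4: f ≡ 0 at y ∈ ∅; g ≡ 0 at y ∈ {7}; common: ∅.
  x = 5: f ≡ 0 at y ∈ {0, 2}; g ≡ 0 at y ∈ {2}; common: {2}.
  x = 6: f ≡ 0 at y ∈ ∅; g ≡ 0 at y ∈ {8}; common: ∅.
  x = 7: f ≡ 0 at y ∈ {5, 7}; g ≡ 0 at y ∈ {3}; common: ∅.
  x = 8: f ≡ 0 at y ∈ ∅; g ≡ 0 at y ∈ {9}; common: ∅.
  x = 9: f ≡ 0 at y ∈ {0}; g ≡ 0 at y ∈ {4}; common: ∅.
  x = 10: f ≡ 0 at y ∈ ∅; g ≡ 0 at y ∈ {10}; common: ∅.
Collecting: common zeros = {(5, 2)}, so the count is 1.
Comparison with the Bézout bound: 1 ≤ 2 = deg(f)·deg(g), as expected for curves with no common component (the affine F_11-count falls short of the bound because intersections may lie at infinity, over extension fields, or carry multiplicity).


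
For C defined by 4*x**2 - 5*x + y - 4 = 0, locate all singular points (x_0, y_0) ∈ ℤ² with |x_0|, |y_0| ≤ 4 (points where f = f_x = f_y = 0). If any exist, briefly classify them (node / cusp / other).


No singular points in the scanned grid; C is smooth there.

Compute partial derivatives:
  f_x = 8*x - 5.
  f_y = 1.
f_y = 1 is a nonzero constant, so f_y never vanishes: no point (x, y) can satisfy f = f_x = f_y = 0. In particular no (x, y) ∈ {−4, ..., 4}² is singular; the curve is smooth.


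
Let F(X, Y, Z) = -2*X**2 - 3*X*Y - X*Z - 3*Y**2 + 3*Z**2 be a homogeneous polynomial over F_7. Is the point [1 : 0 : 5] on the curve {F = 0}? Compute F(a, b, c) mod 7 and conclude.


F(1,0,5) ≡ 5 (mod 7); P is NOT on the curve.

Evaluate F(1, 0, 5) term-by-term (mod 7).
  -2*X**2 ↦ -2·1·1·1 = -2
  -3*X*Y ↦ -3·1·0·1 = 0
  -X*Z ↦ -1·1·1·5 = -5
  -3*Y**2 ↦ -3·1·0·1 = 0
  3*Z**2 ↦ 3·1·1·25 = 75
Sum: F(1, 0, 5) = (-2) + (0) + (-5) + (0) + (75) = 68.
Reducing mod 7: 68 ≡ 5 (mod 7).
Since F(a, b, c) ≡ 5 ≠ 0 (mod 7), P does NOT lie on the curve.


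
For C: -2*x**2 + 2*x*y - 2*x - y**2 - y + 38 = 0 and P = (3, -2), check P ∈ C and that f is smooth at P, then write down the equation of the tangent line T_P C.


Tangent line at P: -18*x + 9*y + 72 = 0.

Step 1: f(3, -2) = 0, so P lies on C.
Step 2: partial derivatives
  f_x(x, y) = -4*x + 2*y - 2, f_y(x, y) = 2*x - 2*y - 1.
  f_x(P) = -18, f_y(P) = 9 (gradient nonzero, so P is smooth).
Step 3: tangent line at P: -18·(x − 3) + 9·(y − -2) = 0.
Expanding: -18*x + 9*y + 72 = 0.


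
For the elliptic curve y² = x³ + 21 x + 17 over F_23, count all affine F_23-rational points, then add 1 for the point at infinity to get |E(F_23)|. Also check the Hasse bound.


Affine points = {(1, 4), (1, 19), (4, 2), (4, 21), (7, 1), (7, 22), (10, 10), (10, 13), (13, 7), (13, 16), (15, 2), (15, 21), (21, 6), (21, 17), (22, 8), (22, 15)}; affine count = 16; |E(F_23)| = 17.

Discriminant check: Δ ∝ 4a³ + 27b² = 4·21³ + 27·17² = 4·9261 + 27·289 ≡ 20 (mod 23). Nonzero ⇒ E is nonsingular.
For each x ∈ F_23, compute rhs = x³ + 21·x + 17 mod 23, then count y ∈ F_23 with y² ≡ rhs.
  x = 0: rhs = 17, matching y values: none (0 points).
  x = 1: rhs = 16, matching y values: 4, 19 (2 points).
  x = 2: rhs = 21, matching y values: none (0 points).
  x = 3: rhs = 15, matching y values: none (0 points).
  x = 4: rhs = 4, matching y values: 2, 21 (2 points).
  x = 5: rhs = 17, matching y values: none (0 points).
  x = 6: rhs = 14, matching y values: none (0 points).
  x = 7: rhs = 1, matching y values: 1, 22 (2 points).
  x = 8: rhs = 7, matching y values: none (0 points).
  x = 9: rhs = 15, matching y values: none (0 points).
  x = 10: rhs = 8, matching y values: 10, 13 (2 points).
  x = 11: rhs = 15, matching y values: none (0 points).
  x = 12: rhs = 19, matching y values: none (0 points).
  x = 13: rhs = 3, matching y values: 7, 16 (2 points).
  x = 14: rhs = 19, matching y values: none (0 points).
  x = 15: rhs = 4, matching y values: 2, 21 (2 points).
  x = 16: rhs = 10, matching y values: none (0 points).
  x = 17: rhs = 20, matching y values: none (0 points).
  x = 18: rhs = 17, matching y values: none (0 points).
  x = 19: rhs = 7, matching y values: none (0 points).
  x = 20: rhs = 19, matching y values: none (0 points).
  x = 21: rhs = 13, matching y values: 6, 17 (2 points).
  x = 22: rhs = 18, matching y values: 8, 15 (2 points).
Total affine count: 16.
Full point count |E(F_23)| = 16 + 1 = 17.
Hasse bound: |17 − (23+1)| = |-7| = 7 ≤ 2√23 ≈ 9.5917 ✓.


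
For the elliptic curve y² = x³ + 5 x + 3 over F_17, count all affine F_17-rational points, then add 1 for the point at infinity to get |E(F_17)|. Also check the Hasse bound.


Affine points = {(1, 3), (1, 14), (2, 2), (2, 15), (4, 6), (4, 11), (5, 0), (10, 4), (10, 13), (13, 2), (13, 15), (15, 6), (15, 11)}; affine count = 13; |E(F_17)| = 14.

Discriminant check: Δ ∝ 4a³ + 27b² = 4·5³ + 27·3² = 4·125 + 27·9 ≡ 12 (mod 17). Nonzero ⇒ E is nonsingular.
For each x ∈ F_17, compute rhs = x³ + 5·x + 3 mod 17, then count y ∈ F_17 with y² ≡ rhs.
  x = 0: rhs = 3, matching y values: none (0 points).
  x = 1: rhs = 9, matching y values: 3, 14 (2 points).
  x = 2: rhs = 4, matching y values: 2, 15 (2 points).
  x = 3: rhs = 11, matching y values: none (0 points).
  x = 4: rhs = 2, matching y values: 6, 11 (2 points).
  x = 5: rhs = 0, matching y values: 0 (1 points).
  x = 6: rhs = 11, matching y values: none (0 points).
  x = 7: rhs = 7, matching y values: none (0 points).
  x = 8: rhs = 11, matching y values: none (0 points).
  x = 9: rhs = 12, matching y values: none (0 points).
  x = 10: rhs = 16, matching y values: 4, 13 (2 points).
  x = 11: rhs = 12, matching y values: none (0 points).
  x = 12: rhs = 6, matching y values: none (0 points).
  x = 13: rhs = 4, matching y values: 2, 15 (2 points).
  x = 14: rhs = 12, matching y values: none (0 points).
  x = 15: rhs = 2, matching y values: 6, 11 (2 points).
  x = 16: rhs = 14, matching y values: none (0 points).
Total affine count: 13.
Full point count |E(F_17)| = 13 + 1 = 14.
Hasse bound: |14 − (17+1)| = |-4| = 4 ≤ 2√17 ≈ 8.2462 ✓.


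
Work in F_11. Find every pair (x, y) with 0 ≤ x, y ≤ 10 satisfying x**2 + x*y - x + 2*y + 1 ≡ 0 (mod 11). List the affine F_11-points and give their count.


Affine F_11-points: {(0, 5), (1, 7), (2, 2), (3, 3), (4, 7), (5, 8), (6, 3), (7, 5), (8, 2), (10, 8)}; count = 10.

For each of the 121 pairs (x, y) ∈ F_11², evaluate f(x, y) mod 11. Record the zeros.
  x = 0: [0↦1, 1↦3, 2↦5, 3↦7, 4↦9, 5↦0, 6↦2, 7↦4, 8↦6, 9↦8, 10↦10]  zeros at y ∈ {5}
  x = 1: [0↦1, 1↦4, 2↦7, 3↦10, 4↦2, 5↦5, 6↦8, 7↦0, 8↦3, 9↦6, 10↦9]  zeros at y ∈ {7}
  x = 2: [0↦3, 1↦7, 2↦0, 3↦4, 4↦8, 5↦1, 6↦5, 7↦9, 8↦2, 9↦6, 10↦10]  zeros at y ∈ {2}
  x = 3: [0↦7, 1↦1, 2↦6, 3↦0, 4↦5, 5↦10, 6↦4, 7↦9, 8↦3, 9↦8, 10↦2]  zeros at y ∈ {3}
  x = 4: [0↦2, 1↦8, 2↦3, 3↦9, 4↦4, 5↦10, 6↦5, 7↦0, 8↦6, 9↦1, 10↦7]  zeros at y ∈ {7}
  x = 5: [0↦10, 1↦6, 2↦2, 3↦9, 4↦5, 5↦1, 6↦8, 7↦4, 8↦0, 9↦7, 10↦3]  zeros at y ∈ {8}
  x = 6: [0↦9, 1↦6, 2↦3, 3↦0, 4↦8, 5↦5, 6↦2, 7↦10, 8↦7, 9↦4, 10↦1]  zeros at y ∈ {3}
  x = 7: [0↦10, 1↦8, 2↦6, 3↦4, 4↦2, 5↦0, 6↦9, 7↦7, 8↦5, 9↦3, 10↦1]  zeros at y ∈ {5}
  x = 8: [0↦2, 1↦1, 2↦0, 3↦10, 4↦9, 5↦8, 6↦7, 7↦6, 8↦5, 9↦4, 10↦3]  zeros at y ∈ {2}
  x = 9: [0↦7, 1↦7, 2↦7, 3↦7, 4↦7, 5↦7, 6↦7, 7↦7, 8↦7, 9↦7, 10↦7]  zeros at y ∈ ∅
  x = 10: [0↦3, 1↦4, 2↦5, 3↦6, 4↦7, 5↦8, 6↦9, 7↦10, 8↦0, 9↦1, 10↦2]  zeros at y ∈ {8}
Collecting zeros: affine points = {(0, 5), (1, 7), (2, 2), (3, 3), (4, 7), (5, 8), (6, 3), (7, 5), (8, 2), (10, 8)}.
Total count |C(F_11)_aff| = 10.


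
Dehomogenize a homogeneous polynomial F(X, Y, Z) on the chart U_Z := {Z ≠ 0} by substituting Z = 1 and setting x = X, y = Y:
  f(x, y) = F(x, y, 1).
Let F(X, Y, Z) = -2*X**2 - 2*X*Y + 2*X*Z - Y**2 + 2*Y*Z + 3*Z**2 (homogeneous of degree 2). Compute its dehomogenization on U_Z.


f(x, y) = -2*x**2 - 2*x*y + 2*x - y**2 + 2*y + 3

On U_Z we set Z = 1. Each monomial c·X^i·Y^j·Z^k in F becomes c·x^i·y^j·1^k = c·x^i·y^j.
Substituting Z = 1: F(X, Y, 1) = -2*x**2 - 2*x*y + 2*x - y**2 + 2*y + 3.
Note: deg(f) ≤ deg(F) = 2; strict inequality happens when F is divisible by Z (lost terms).


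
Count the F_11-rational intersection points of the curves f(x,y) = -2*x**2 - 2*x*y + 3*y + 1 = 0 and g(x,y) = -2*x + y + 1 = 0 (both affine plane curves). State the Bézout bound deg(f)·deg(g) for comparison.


Common zeros: {(1, 1), (4, 7)}; count = 2; Bézout bound = 2.

deg(f) = 2, deg(g) = 1, so Bézout bound = 2.
Scan x ∈ F_11. For each x, list the y ∈ F_11 with f(x, y) ≡ 0 and those with g(x, y) ≡ 0 (mod 11); the common zeros in that column are the intersection.
  x = 0: f ≡ 0 at y ∈ {7}; g ≡ 0 at y ∈ {10}; common: ∅.
  x = 1: f ≡ 0 at y ∈ {1}; g ≡ 0 at y ∈ {1}; common: {1}.
  x = 2: f ≡ 0 at y ∈ {4}; g ≡ 0 at y ∈ {3}; common: ∅.
  x = 3: f ≡ 0 at y ∈ {9}; g ≡ 0 at y ∈ {5}; common: ∅.
  x = 4: f ≡ 0 at y ∈ {7}; g ≡ 0 at y ∈ {7}; common: {7}.
  x = 5: f ≡ 0 at y ∈ {4}; g ≡ 0 at y ∈ {9}; common: ∅.
  x = 6: f ≡ 0 at y ∈ {8}; g ≡ 0 at y ∈ {0}; common: ∅.
  x = 7: f ≡ 0 at y ∈ ∅; g ≡ 0 at y ∈ {2}; common: ∅.
  x = 8: f ≡ 0 at y ∈ {8}; g ≡ 0 at y ∈ {4}; common: ∅.
  x = 9: f ≡ 0 at y ∈ {1}; g ≡ 0 at y ∈ {6}; common: ∅.
  x = 10: f ≡ 0 at y ∈ {9}; g ≡ 0 at y ∈ {8}; common: ∅.
Collecting: common zeros = {(1, 1), (4, 7)}, so the count is 2.
Comparison with the Bézout bound: 2 ≤ 2 = deg(f)·deg(g), as expected for curves with no common component (the bound is attained).


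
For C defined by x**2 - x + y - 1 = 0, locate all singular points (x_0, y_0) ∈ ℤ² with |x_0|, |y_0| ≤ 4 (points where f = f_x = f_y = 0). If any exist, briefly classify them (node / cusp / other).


No singular points in the scanned grid; C is smooth there.

Compute partial derivatives:
  f_x = 2*x - 1.
  f_y = 1.
f_y = 1 is a nonzero constant, so f_y never vanishes: no point (x, y) can satisfy f = f_x = f_y = 0. In particular no (x, y) ∈ {−4, ..., 4}² is singular; the curve is smooth.


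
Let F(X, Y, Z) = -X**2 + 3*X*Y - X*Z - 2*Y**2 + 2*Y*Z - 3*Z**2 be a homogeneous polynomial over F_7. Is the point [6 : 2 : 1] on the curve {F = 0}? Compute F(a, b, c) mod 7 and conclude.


F(6,2,1) ≡ 1 (mod 7); P is NOT on the curve.

Evaluate F(6, 2, 1) term-by-term (mod 7).
  -X**2 ↦ -1·36·1·1 = -36
  3*X*Y ↦ 3·6·2·1 = 36
  -X*Z ↦ -1·6·1·1 = -6
  -2*Y**2 ↦ -2·1·4·1 = -8
  2*Y*Z ↦ 2·1·2·1 = 4
  -3*Z**2 ↦ -3·1·1·1 = -3
Sum: F(6, 2, 1) = (-36) + (36) + (-6) + (-8) + (4) + (-3) = -13.
Reducing mod 7: -13 ≡ 1 (mod 7).
Since F(a, b, c) ≡ 1 ≠ 0 (mod 7), P does NOT lie on the curve.


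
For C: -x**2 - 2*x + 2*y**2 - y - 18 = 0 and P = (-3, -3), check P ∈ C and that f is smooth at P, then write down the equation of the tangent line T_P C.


Tangent line at P: 4*x - 13*y - 27 = 0.

Step 1: f(-3, -3) = 0, so P lies on C.
Step 2: partial derivatives
  f_x(x, y) = -2*x - 2, f_y(x, y) = 4*y - 1.
  f_x(P) = 4, f_y(P) = -13 (gradient nonzero, so P is smooth).
Step 3: tangent line at P: 4·(x − -3) + -13·(y − -3) = 0.
Expanding: 4*x - 13*y - 27 = 0.


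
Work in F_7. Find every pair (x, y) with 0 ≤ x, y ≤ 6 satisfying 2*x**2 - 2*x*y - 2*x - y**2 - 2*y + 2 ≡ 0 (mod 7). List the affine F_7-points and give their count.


Affine F_7-points: {(2, 3), (2, 5), (3, 0), (3, 6), (4, 5), (4, 6), (5, 0), (5, 2)}; count = 8.

For each of the 49 pairs (x, y) ∈ F_7², evaluate f(x, y) mod 7. Record the zeros.
  x = 0: [0↦2, 1↦6, 2↦1, 3↦1, 4↦6, 5↦2, 6↦3]  zeros at y ∈ ∅
  x = 1: [0↦2, 1↦4, 2↦4, 3↦2, 4↦5, 5↦6, 6↦5]  zeros at y ∈ ∅
  x = 2: [0↦6, 1↦6, 2↦4, 3↦0, 4↦1, 5↦0, 6↦4]  zeros at y ∈ {3, 5}
  x = 3: [0↦0, 1↦5, 2↦1, 3↦2, 4↦1, 5↦5, 6↦0]  zeros at y ∈ {0, 6}
  x = 4: [0↦5, 1↦1, 2↦2, 3↦1, 4↦5, 5↦0, 6↦0]  zeros at y ∈ {5, 6}
  x = 5: [0↦0, 1↦1, 2↦0, 3↦4, 4↦6, 5↦6, 6↦4]  zeros at y ∈ {0, 2}
  x = 6: [0↦6, 1↦5, 2↦2, 3↦4, 4↦4, 5↦2, 6↦5]  zeros at y ∈ ∅
Collecting zeros: affine points = {(2, 3), (2, 5), (3, 0), (3, 6), (4, 5), (4, 6), (5, 0), (5, 2)}.
Total count |C(F_7)_aff| = 8.


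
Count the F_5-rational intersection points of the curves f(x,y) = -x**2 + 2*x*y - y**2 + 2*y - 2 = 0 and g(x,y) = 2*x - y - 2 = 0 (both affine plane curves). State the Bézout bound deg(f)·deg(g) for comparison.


Common zeros: {(0, 3), (3, 4)}; count = 2; Bézout bound = 2.

deg(f) = 2, deg(g) = 1, so Bézout bound = 2.
Scan x ∈ F_5. For each x, list the y ∈ F_5 with f(x, y) ≡ 0 and those with g(x, y) ≡ 0 (mod 5); the common zeros in that column are the intersection.
  x = 0: f ≡ 0 at y ∈ {3, 4}; g ≡ 0 at y ∈ {3}; common: {3}.
  x = 1: f ≡ 0 at y ∈ {1, 3}; g ≡ 0 at y ∈ {0}; common: ∅.
  x = 2: f ≡ 0 at y ∈ ∅; g ≡ 0 at y ∈ {2}; common: ∅.
  x = 3: f ≡ 0 at y ∈ {4}; g ≡ 0 at y ∈ {4}; common: {4}.
  x = 4: f ≡ 0 at y ∈ ∅; g ≡ 0 at y ∈ {1}; common: ∅.
Collecting: common zeros = {(0, 3), (3, 4)}, so the count is 2.
Comparison with the Bézout bound: 2 ≤ 2 = deg(f)·deg(g), as expected for curves with no common component (the bound is attained).


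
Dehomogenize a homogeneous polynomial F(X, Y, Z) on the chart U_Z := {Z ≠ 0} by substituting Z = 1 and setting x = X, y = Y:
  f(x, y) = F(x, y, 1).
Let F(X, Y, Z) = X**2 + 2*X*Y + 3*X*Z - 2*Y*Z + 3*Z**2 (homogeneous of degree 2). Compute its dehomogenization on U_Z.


f(x, y) = x**2 + 2*x*y + 3*x - 2*y + 3

On U_Z we set Z = 1. Each monomial c·X^i·Y^j·Z^k in F becomes c·x^i·y^j·1^k = c·x^i·y^j.
Substituting Z = 1: F(X, Y, 1) = x**2 + 2*x*y + 3*x - 2*y + 3.
Note: deg(f) ≤ deg(F) = 2; strict inequality happens when F is divisible by Z (lost terms).


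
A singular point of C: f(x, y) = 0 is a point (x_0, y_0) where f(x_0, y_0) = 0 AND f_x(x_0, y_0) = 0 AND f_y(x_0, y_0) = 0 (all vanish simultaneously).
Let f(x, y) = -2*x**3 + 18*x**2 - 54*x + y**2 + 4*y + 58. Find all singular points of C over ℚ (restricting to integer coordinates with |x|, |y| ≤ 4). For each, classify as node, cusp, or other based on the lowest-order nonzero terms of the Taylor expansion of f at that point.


Singular points: {(3, -2)}; classification: cusp.

Compute partial derivatives:
  f_x = -6*x**2 + 36*x - 54.
  f_y = 2*y + 4.
Scan x_0 ∈ {−4, ..., 4}. For each x_0, f_y(x_0, y) is a polynomial in y; find its integer roots y ∈ {−4, ..., 4}, then test f_x and f at those candidates.
  x = -4: f_y(-4, y) = 2*y + 4; vanishes at y ∈ {-2}. (-4, -2): f_x = -294 ≠ 0.
  x = -3: f_y(-3, y) = 2*y + 4; vanishes at y ∈ {-2}. (-3, -2): f_x = -216 ≠ 0.
  x = -2: f_y(-2, y) = 2*y + 4; vanishes at y ∈ {-2}. (-2, -2): f_x = -150 ≠ 0.
  x = -1: f_y(-1, y) = 2*y + 4; vanishes at y ∈ {-2}. (-1, -2): f_x = -96 ≠ 0.
  x = 0: f_y(0, y) = 2*y + 4; vanishes at y ∈ {-2}. (0, -2): f_x = -54 ≠ 0.
  x = 1: f_y(1, y) = 2*y + 4; vanishes at y ∈ {-2}. (1, -2): f_x = -24 ≠ 0.
  x = 2: f_y(2, y) = 2*y + 4; vanishes at y ∈ {-2}. (2, -2): f_x = -6 ≠ 0.
  x = 3: f_y(3, y) = 2*y + 4; vanishes at y ∈ {-2}. (3, -2): f_x = 0, f = 0 — SINGULAR.
  x = 4: f_y(4, y) = 2*y + 4; vanishes at y ∈ {-2}. (4, -2): f_x = -6 ≠ 0.
Only singular point on the grid: (3, -2).
Classify: substitute x = 3 + u, y = -2 + v and expand: f = -2*u**3 + v**2.
No constant or linear terms (consistent with a singular point). Quadratic part: v**2. Cubic part: -2*u**3.
The quadratic part v**2 is a perfect square, so there is a single (double) tangent line v = 0, i.e. y = -2. Restricting the cubic part to that line (v = 0) leaves -2*u**3 ≠ 0, so f is not divisible by v and the branch is v² ≈ 2*u**3 to lowest order — this is a cusp.
Classification: cusp.


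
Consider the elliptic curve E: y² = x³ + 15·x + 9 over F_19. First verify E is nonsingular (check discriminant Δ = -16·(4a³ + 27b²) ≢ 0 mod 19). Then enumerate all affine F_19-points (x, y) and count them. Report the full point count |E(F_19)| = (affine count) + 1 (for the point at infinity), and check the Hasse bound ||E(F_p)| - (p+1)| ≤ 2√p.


Affine points = {(0, 3), (0, 16), (1, 5), (1, 14), (2, 3), (2, 16), (3, 9), (3, 10), (4, 0), (5, 0), (6, 7), (6, 12), (7, 1), (7, 18), (10, 0), (11, 2), (11, 17), (12, 6), (12, 13), (13, 8), (13, 11), (17, 3), (17, 16)}; affine count = 23; |E(F_19)| = 24.

Discriminant check: Δ ∝ 4a³ + 27b² = 4·15³ + 27·9² = 4·3375 + 27·81 ≡ 12 (mod 19). Nonzero ⇒ E is nonsingular.
For each x ∈ F_19, compute rhs = x³ + 15·x + 9 mod 19, then count y ∈ F_19 with y² ≡ rhs.
  x = 0: rhs = 9, matching y values: 3, 16 (2 points).
  x = 1: rhs = 6, matching y values: 5, 14 (2 points).
  x = 2: rhs = 9, matching y values: 3, 16 (2 points).
  x = 3: rhs = 5, matching y values: 9, 10 (2 points).
  x = 4: rhs = 0, matching y values: 0 (1 points).
  x = 5: rhs = 0, matching y values: 0 (1 points).
  x = 6: rhs = 11, matching y values: 7, 12 (2 points).
  x = 7: rhs = 1, matching y values: 1, 18 (2 points).
  x = 8: rhs = 14, matching y values: none (0 points).
  x = 9: rhs = 18, matching y values: none (0 points).
  x = 10: rhs = 0, matching y values: 0 (1 points).
  x = 11: rhs = 4, matching y values: 2, 17 (2 points).
  x = 12: rhs = 17, matching y values: 6, 13 (2 points).
  x = 13: rhs = 7, matching y values: 8, 11 (2 points).
  x = 14: rhs = 18, matching y values: none (0 points).
  x = 15: rhs = 18, matching y values: none (0 points).
  x = 16: rhs = 13, matching y values: none (0 points).
  x = 17: rhs = 9, matching y values: 3, 16 (2 points).
  x = 18: rhs = 12, matching y values: none (0 points).
Total affine count: 23.
Full point count |E(F_19)| = 23 + 1 = 24.
Hasse bound: |24 − (19+1)| = |4| = 4 ≤ 2√19 ≈ 8.7178 ✓.


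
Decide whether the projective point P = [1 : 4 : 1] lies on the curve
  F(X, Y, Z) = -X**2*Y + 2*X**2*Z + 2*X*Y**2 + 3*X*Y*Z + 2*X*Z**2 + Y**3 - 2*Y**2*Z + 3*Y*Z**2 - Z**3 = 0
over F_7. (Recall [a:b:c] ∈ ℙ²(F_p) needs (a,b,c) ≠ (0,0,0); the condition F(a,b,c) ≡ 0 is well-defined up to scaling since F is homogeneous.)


F(1,4,1) ≡ 3 (mod 7); P is NOT on the curve.

Evaluate F(1, 4, 1) term-by-term (mod 7).
  -X**2*Y ↦ -1·1·4·1 = -4
  2*X**2*Z ↦ 2·1·1·1 = 2
  2*X*Y**2 ↦ 2·1·16·1 = 32
  3*X*Y*Z ↦ 3·1·4·1 = 12
  2*X*Z**2 ↦ 2·1·1·1 = 2
  Y**3 ↦ 1·1·64·1 = 64
  -2*Y**2*Z ↦ -2·1·16·1 = -32
  3*Y*Z**2 ↦ 3·1·4·1 = 12
  -Z**3 ↦ -1·1·1·1 = -1
Sum: F(1, 4, 1) = (-4) + (2) + (32) + (12) + (2) + (64) + (-32) + (12) + (-1) = 87.
Reducing mod 7: 87 ≡ 3 (mod 7).
Since F(a, b, c) ≡ 3 ≠ 0 (mod 7), P does NOT lie on the curve.


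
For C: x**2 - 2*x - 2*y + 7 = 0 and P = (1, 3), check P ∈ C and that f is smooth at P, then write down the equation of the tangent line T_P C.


Tangent line at P: 6 - 2*y = 0.

Step 1: f(1, 3) = 0, so P lies on C.
Step 2: partial derivatives
  f_x(x, y) = 2*x - 2, f_y(x, y) = -2.
  f_x(P) = 0, f_y(P) = -2 (gradient nonzero, so P is smooth).
Step 3: tangent line at P: 0·(x − 1) + -2·(y − 3) = 0.
Expanding: 6 - 2*y = 0.


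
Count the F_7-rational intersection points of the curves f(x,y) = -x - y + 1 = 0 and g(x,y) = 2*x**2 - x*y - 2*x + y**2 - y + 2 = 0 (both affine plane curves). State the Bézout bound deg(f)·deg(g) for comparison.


Common zeros: ∅; count = 0; Bézout bound = 2.

deg(f) = 1, deg(g) = 2, so Bézout bound = 2.
Scan x ∈ F_7. For each x, list the y ∈ F_7 with f(x, y) ≡ 0 and those with g(x, y) ≡ 0 (mod 7); the common zeros in that column are the intersection.
  x = 0: f ≡ 0 at y ∈ {1}; g ≡ 0 at y ∈ {4}; common: ∅.
  x = 1: f ≡ 0 at y ∈ {0}; g ≡ 0 at y ∈ ∅; common: ∅.
  x = 2: f ≡ 0 at y ∈ {6}; g ≡ 0 at y ∈ ∅; common: ∅.
  x = 3: f ≡ 0 at y ∈ {5}; g ≡ 0 at y ∈ {0, 4}; common: ∅.
  x = 4: f ≡ 0 at y ∈ {4}; g ≡ 0 at y ∈ ∅; common: ∅.
  x = 5: f ≡ 0 at y ∈ {3}; g ≡ 0 at y ∈ {0, 6}; common: ∅.
  x = 6: f ≡ 0 at y ∈ {2}; g ≡ 0 at y ∈ {1, 6}; common: ∅.
Collecting: common zeros = ∅, so the count is 0.
Comparison with the Bézout bound: 0 ≤ 2 = deg(f)·deg(g), as expected for curves with no common component (the affine F_7-count falls short of the bound because intersections may lie at infinity, over extension fields, or carry multiplicity).


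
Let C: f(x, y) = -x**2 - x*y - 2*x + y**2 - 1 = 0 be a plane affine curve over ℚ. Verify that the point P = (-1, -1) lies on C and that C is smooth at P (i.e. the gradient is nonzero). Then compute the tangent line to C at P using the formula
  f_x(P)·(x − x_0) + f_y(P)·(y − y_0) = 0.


Tangent line at P: x - y = 0.

Step 1: f(-1, -1) = 0, so P lies on C.
Step 2: partial derivatives
  f_x(x, y) = -2*x - y - 2, f_y(x, y) = -x + 2*y.
  f_x(P) = 1, f_y(P) = -1 (gradient nonzero, so P is smooth).
Step 3: tangent line at P: 1·(x − -1) + -1·(y − -1) = 0.
Expanding: x - y = 0.


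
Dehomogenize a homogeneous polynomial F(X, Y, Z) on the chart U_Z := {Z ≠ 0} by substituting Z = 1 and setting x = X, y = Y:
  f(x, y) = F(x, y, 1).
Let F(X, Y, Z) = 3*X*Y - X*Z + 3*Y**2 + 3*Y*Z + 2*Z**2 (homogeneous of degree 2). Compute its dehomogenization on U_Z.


f(x, y) = 3*x*y - x + 3*y**2 + 3*y + 2

On U_Z we set Z = 1. Each monomial c·X^i·Y^j·Z^k in F becomes c·x^i·y^j·1^k = c·x^i·y^j.
Substituting Z = 1: F(X, Y, 1) = 3*x*y - x + 3*y**2 + 3*y + 2.
Note: deg(f) ≤ deg(F) = 2; strict inequality happens when F is divisible by Z (lost terms).


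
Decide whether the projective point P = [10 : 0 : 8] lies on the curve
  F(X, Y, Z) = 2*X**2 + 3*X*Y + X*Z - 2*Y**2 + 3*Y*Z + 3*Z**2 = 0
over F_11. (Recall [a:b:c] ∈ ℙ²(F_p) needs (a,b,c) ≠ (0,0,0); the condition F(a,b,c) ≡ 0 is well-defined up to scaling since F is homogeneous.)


F(10,0,8) ≡ 10 (mod 11); P is NOT on the curve.

Evaluate F(10, 0, 8) term-by-term (mod 11).
  2*X**2 ↦ 2·100·1·1 = 200
  3*X*Y ↦ 3·10·0·1 = 0
  X*Z ↦ 1·10·1·8 = 80
  -2*Y**2 ↦ -2·1·0·1 = 0
  3*Y*Z ↦ 3·1·0·8 = 0
  3*Z**2 ↦ 3·1·1·64 = 192
Sum: F(10, 0, 8) = (200) + (0) + (80) + (0) + (0) + (192) = 472.
Reducing mod 11: 472 ≡ 10 (mod 11).
Since F(a, b, c) ≡ 10 ≠ 0 (mod 11), P does NOT lie on the curve.


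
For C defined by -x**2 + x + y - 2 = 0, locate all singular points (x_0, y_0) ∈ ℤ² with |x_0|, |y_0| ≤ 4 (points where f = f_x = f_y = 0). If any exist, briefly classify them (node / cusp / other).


No singular points in the scanned grid; C is smooth there.

Compute partial derivatives:
  f_x = 1 - 2*x.
  f_y = 1.
f_y = 1 is a nonzero constant, so f_y never vanishes: no point (x, y) can satisfy f = f_x = f_y = 0. In particular no (x, y) ∈ {−4, ..., 4}² is singular; the curve is smooth.


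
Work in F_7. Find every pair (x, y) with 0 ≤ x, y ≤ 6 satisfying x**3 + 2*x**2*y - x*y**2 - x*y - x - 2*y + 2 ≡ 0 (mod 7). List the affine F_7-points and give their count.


Affine F_7-points: {(0, 1), (1, 1), (1, 5), (4, 1), (4, 2), (6, 3)}; count = 6.

For each of the 49 pairs (x, y) ∈ F_7², evaluate f(x, y) mod 7. Record the zeros.
  x = 0: [0↦2, 1↦0, 2↦5, 3↦3, 4↦1, 5↦6, 6↦4]  zeros at y ∈ {1}
  x = 1: [0↦2, 1↦0, 2↦3, 3↦4, 4↦3, 5↦0, 6↦2]  zeros at y ∈ {1, 5}
  x = 2: [0↦1, 1↦3, 2↦1, 3↦2, 4↦6, 5↦6, 6↦2]  zeros at y ∈ ∅
  x = 3: [0↦5, 1↦1, 2↦5, 3↦3, 4↦2, 5↦2, 6↦3]  zeros at y ∈ ∅
  x = 4: [0↦6, 1↦0, 2↦0, 3↦6, 4↦4, 5↦1, 6↦4]  zeros at y ∈ {1, 2}
  x = 5: [0↦3, 1↦6, 2↦6, 3↦3, 4↦4, 5↦2, 6↦4]  zeros at y ∈ ∅
  x = 6: [0↦2, 1↦4, 2↦1, 3↦0, 4↦1, 5↦4, 6↦2]  zeros at y ∈ {3}
Collecting zeros: affine points = {(0, 1), (1, 1), (1, 5), (4, 1), (4, 2), (6, 3)}.
Total count |C(F_7)_aff| = 6.


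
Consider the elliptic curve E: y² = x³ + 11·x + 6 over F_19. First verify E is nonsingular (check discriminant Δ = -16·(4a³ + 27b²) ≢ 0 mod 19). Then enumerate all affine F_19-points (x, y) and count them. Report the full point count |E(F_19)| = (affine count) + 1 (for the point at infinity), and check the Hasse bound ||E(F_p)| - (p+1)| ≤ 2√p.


Affine points = {(0, 5), (0, 14), (2, 6), (2, 13), (3, 3), (3, 16), (4, 0), (8, 6), (8, 13), (9, 6), (9, 13), (12, 2), (12, 17), (13, 3), (13, 16), (14, 4), (14, 15)}; affine count = 17; |E(F_19)| = 18.

Discriminant check: Δ ∝ 4a³ + 27b² = 4·11³ + 27·6² = 4·1331 + 27·36 ≡ 7 (mod 19). Nonzero ⇒ E is nonsingular.
For each x ∈ F_19, compute rhs = x³ + 11·x + 6 mod 19, then count y ∈ F_19 with y² ≡ rhs.
  x = 0: rhs = 6, matching y values: 5, 14 (2 points).
  x = 1: rhs = 18, matching y values: none (0 points).
  x = 2: rhs = 17, matching y values: 6, 13 (2 points).
  x = 3: rhs = 9, matching y values: 3, 16 (2 points).
  x = 4: rhs = 0, matching y values: 0 (1 points).
  x = 5: rhs = 15, matching y values: none (0 points).
  x = 6: rhs = 3, matching y values: none (0 points).
  x = 7: rhs = 8, matching y values: none (0 points).
  x = 8: rhs = 17, matching y values: 6, 13 (2 points).
  x = 9: rhs = 17, matching y values: 6, 13 (2 points).
  x = 10: rhs = 14, matching y values: none (0 points).
  x = 11: rhs = 14, matching y values: none (0 points).
  x = 12: rhs = 4, matching y values: 2, 17 (2 points).
  x = 13: rhs = 9, matching y values: 3, 16 (2 points).
  x = 14: rhs = 16, matching y values: 4, 15 (2 points).
  x = 15: rhs = 12, matching y values: none (0 points).
  x = 16: rhs = 3, matching y values: none (0 points).
  x = 17: rhs = 14, matching y values: none (0 points).
  x = 18: rhs = 13, matching y values: none (0 points).
Total affine count: 17.
Full point count |E(F_19)| = 17 + 1 = 18.
Hasse bound: |18 − (19+1)| = |-2| = 2 ≤ 2√19 ≈ 8.7178 ✓.


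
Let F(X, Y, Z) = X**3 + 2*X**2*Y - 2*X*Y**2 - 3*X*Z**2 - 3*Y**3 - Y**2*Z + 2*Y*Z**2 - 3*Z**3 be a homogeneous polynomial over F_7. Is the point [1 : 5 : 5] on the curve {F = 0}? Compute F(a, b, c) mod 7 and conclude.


F(1,5,5) ≡ 3 (mod 7); P is NOT on the curve.

Evaluate F(1, 5, 5) term-by-term (mod 7).
  X**3 ↦ 1·1·1·1 = 1
  2*X**2*Y ↦ 2·1·5·1 = 10
  -2*X*Y**2 ↦ -2·1·25·1 = -50
  -3*X*Z**2 ↦ -3·1·1·25 = -75
  -3*Y**3 ↦ -3·1·125·1 = -375
  -Y**2*Z ↦ -1·1·25·5 = -125
  2*Y*Z**2 ↦ 2·1·5·25 = 250
  -3*Z**3 ↦ -3·1·1·125 = -375
Sum: F(1, 5, 5) = (1) + (10) + (-50) + (-75) + (-375) + (-125) + (250) + (-375) = -739.
Reducing mod 7: -739 ≡ 3 (mod 7).
Since F(a, b, c) ≡ 3 ≠ 0 (mod 7), P does NOT lie on the curve.


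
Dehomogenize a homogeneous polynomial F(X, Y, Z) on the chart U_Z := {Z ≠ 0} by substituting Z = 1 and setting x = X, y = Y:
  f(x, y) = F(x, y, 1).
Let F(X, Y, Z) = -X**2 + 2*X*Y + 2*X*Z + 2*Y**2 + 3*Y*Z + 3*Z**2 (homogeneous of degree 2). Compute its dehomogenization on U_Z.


f(x, y) = -x**2 + 2*x*y + 2*x + 2*y**2 + 3*y + 3

On U_Z we set Z = 1. Each monomial c·X^i·Y^j·Z^k in F becomes c·x^i·y^j·1^k = c·x^i·y^j.
Substituting Z = 1: F(X, Y, 1) = -x**2 + 2*x*y + 2*x + 2*y**2 + 3*y + 3.
Note: deg(f) ≤ deg(F) = 2; strict inequality happens when F is divisible by Z (lost terms).


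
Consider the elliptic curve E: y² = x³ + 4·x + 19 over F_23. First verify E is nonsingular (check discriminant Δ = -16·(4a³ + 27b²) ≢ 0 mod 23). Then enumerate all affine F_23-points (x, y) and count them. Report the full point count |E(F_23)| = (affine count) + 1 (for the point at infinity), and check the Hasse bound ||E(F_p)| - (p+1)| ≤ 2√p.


Affine points = {(1, 1), (1, 22), (2, 9), (2, 14), (3, 9), (3, 14), (5, 7), (5, 16), (6, 11), (6, 12), (9, 5), (9, 18), (10, 1), (10, 22), (12, 1), (12, 22), (14, 6), (14, 17), (15, 2), (15, 21), (16, 4), (16, 19), (17, 3), (17, 20), (18, 9), (18, 14), (19, 10), (19, 13), (20, 7), (20, 16), (21, 7), (21, 16)}; affine count = 32; |E(F_23)| = 33.

Discriminant check: Δ ∝ 4a³ + 27b² = 4·4³ + 27·19² = 4·64 + 27·361 ≡ 21 (mod 23). Nonzero ⇒ E is nonsingular.
For each x ∈ F_23, compute rhs = x³ + 4·x + 19 mod 23, then count y ∈ F_23 with y² ≡ rhs.
  x = 0: rhs = 19, matching y values: none (0 points).
  x = 1: rhs = 1, matching y values: 1, 22 (2 points).
  x = 2: rhs = 12, matching y values: 9, 14 (2 points).
  x = 3: rhs = 12, matching y values: 9, 14 (2 points).
  x = 4: rhs = 7, matching y values: none (0 points).
  x = 5: rhs = 3, matching y values: 7, 16 (2 points).
  x = 6: rhs = 6, matching y values: 11, 12 (2 points).
  x = 7: rhs = 22, matching y values: none (0 points).
  x = 8: rhs = 11, matching y values: none (0 points).
  x = 9: rhs = 2, matching y values: 5, 18 (2 points).
  x = 10: rhs = 1, matching y values: 1, 22 (2 points).
  x = 11: rhs = 14, matching y values: none (0 points).
  x = 12: rhs = 1, matching y values: 1, 22 (2 points).
  x = 13: rhs = 14, matching y values: none (0 points).
  x = 14: rhs = 13, matching y values: 6, 17 (2 points).
  x = 15: rhs = 4, matching y values: 2, 21 (2 points).
  x = 16: rhs = 16, matching y values: 4, 19 (2 points).
  x = 17: rhs = 9, matching y values: 3, 20 (2 points).
  x = 18: rhs = 12, matching y values: 9, 14 (2 points).
  x = 19: rhs = 8, matching y values: 10, 13 (2 points).
  x = 20: rhs = 3, matching y values: 7, 16 (2 points).
  x = 21: rhs = 3, matching y values: 7, 16 (2 points).
  x = 22: rhs = 14, matching y values: none (0 points).
Total affine count: 32.
Full point count |E(F_23)| = 32 + 1 = 33.
Hasse bound: |33 − (23+1)| = |9| = 9 ≤ 2√23 ≈ 9.5917 ✓.


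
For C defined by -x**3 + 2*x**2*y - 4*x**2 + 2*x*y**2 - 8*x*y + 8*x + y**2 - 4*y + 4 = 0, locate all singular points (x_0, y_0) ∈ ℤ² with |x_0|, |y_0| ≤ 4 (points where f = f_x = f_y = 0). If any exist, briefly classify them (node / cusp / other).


Singular points: {(0, 2)}; classification: cusp.

Compute partial derivatives:
  f_x = -3*x**2 + 4*x*y - 8*x + 2*y**2 - 8*y + 8.
  f_y = 2*x**2 + 4*x*y - 8*x + 2*y - 4.
Scan x_0 ∈ {−4, ..., 4}. For each x_0, f_y(x_0, y) is a polynomial in y; find its integer roots y ∈ {−4, ..., 4}, then test f_x and f at those candidates.
  x = -4: f_y(-4, y) = 60 - 14*y; no integer root y with |y| ≤ 4.
  x = -3: f_y(-3, y) = 38 - 10*y; no integer root y with |y| ≤ 4.
  x = -2: f_y(-2, y) = 20 - 6*y; no integer root y with |y| ≤ 4.
  x = -1: f_y(-1, y) = 6 - 2*y; vanishes at y ∈ {3}. (-1, 3): f_x = -5 ≠ 0.
  x = 0: f_y(0, y) = 2*y - 4; vanishes at y ∈ {2}. (0, 2): f_x = 0, f = 0 — SINGULAR.
  x = 1: f_y(1, y) = 6*y - 10; no integer root y with |y| ≤ 4.
  x = 2: f_y(2, y) = 10*y - 12; no integer root y with |y| ≤ 4.
  x = 3: f_y(3, y) = 14*y - 10; no integer root y with |y| ≤ 4.
  x = 4: f_y(4, y) = 18*y - 4; no integer root y with |y| ≤ 4.
Only singular point on the grid: (0, 2).
Classify: substitute x = 0 + u, y = 2 + v and expand: f = -u**3 + 2*u**2*v + 2*u*v**2 + v**2.
No constant or linear terms (consistent with a singular point). Quadratic part: v**2. Cubic part: -u**3 + 2*u**2*v + 2*u*v**2.
The quadratic part v**2 is a perfect square, so there is a single (double) tangent line v = 0, i.e. y = 2. Restricting the cubic part to that line (v = 0) leaves -u**3 ≠ 0, so f is not divisible by v and the branch is v² ≈ u**3 to lowest order — this is a cusp.
Classification: cusp.


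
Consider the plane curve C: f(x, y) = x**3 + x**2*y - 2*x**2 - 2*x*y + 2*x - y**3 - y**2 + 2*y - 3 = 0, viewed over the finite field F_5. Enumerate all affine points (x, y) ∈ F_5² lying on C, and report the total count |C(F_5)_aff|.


Affine F_5-points: {(0, 4), (1, 3), (3, 1), (3, 2), (4, 1), (4, 2)}; count = 6.

For each of the 25 pairs (x, y) ∈ F_5², evaluate f(x, y) mod 5. Record the zeros.
  x = 0: [0↦2, 1↦2, 2↦4, 3↦2, 4↦0]  zeros at y ∈ {4}
  x = 1: [0↦3, 1↦2, 2↦3, 3↦0, 4↦2]  zeros at y ∈ {3}
  x = 2: [0↦1, 1↦1, 2↦3, 3↦1, 4↦4]  zeros at y ∈ ∅
  x = 3: [0↦2, 1↦0, 2↦0, 3↦1, 4↦2]  zeros at y ∈ {1, 2}
  x = 4: [0↦2, 1↦0, 2↦0, 3↦1, 4↦2]  zeros at y ∈ {1, 2}
Collecting zeros: affine points = {(0, 4), (1, 3), (3, 1), (3, 2), (4, 1), (4, 2)}.
Total count |C(F_5)_aff| = 6.


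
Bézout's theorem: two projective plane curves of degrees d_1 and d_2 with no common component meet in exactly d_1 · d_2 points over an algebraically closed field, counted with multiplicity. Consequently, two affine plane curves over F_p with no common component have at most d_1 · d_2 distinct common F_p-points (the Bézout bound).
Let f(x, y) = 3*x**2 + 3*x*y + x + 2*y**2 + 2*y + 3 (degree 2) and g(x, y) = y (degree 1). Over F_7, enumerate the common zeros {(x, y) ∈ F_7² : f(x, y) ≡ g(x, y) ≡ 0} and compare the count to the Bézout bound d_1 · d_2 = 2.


Common zeros: {(1, 0)}; count = 1; Bézout bound = 2.

deg(f) = 2, deg(g) = 1, so Bézout bound = 2.
Scan x ∈ F_7. For each x, list the y ∈ F_7 with f(x, y) ≡ 0 and those with g(x, y) ≡ 0 (mod 7); the common zeros in that column are the intersection.
  x = 0: f ≡ 0 at y ∈ {1, 5}; g ≡ 0 at y ∈ {0}; common: ∅.
  x = 1: f ≡ 0 at y ∈ {0, 1}; g ≡ 0 at y ∈ {0}; common: {0}.
  x = 2: f ≡ 0 at y ∈ ∅; g ≡ 0 at y ∈ {0}; common: ∅.
  x = 3: f ≡ 0 at y ∈ {2, 3}; g ≡ 0 at y ∈ {0}; common: ∅.
  x = 4: f ≡ 0 at y ∈ {2, 5}; g ≡ 0 at y ∈ {0}; common: ∅.
  x = 5: f ≡ 0 at y ∈ ∅; g ≡ 0 at y ∈ {0}; common: ∅.
  x = 6: f ≡ 0 at y ∈ ∅; g ≡ 0 at y ∈ {0}; common: ∅.
Collecting: common zeros = {(1, 0)}, so the count is 1.
Comparison with the Bézout bound: 1 ≤ 2 = deg(f)·deg(g), as expected for curves with no common component (the affine F_7-count falls short of the bound because intersections may lie at infinity, over extension fields, or carry multiplicity).


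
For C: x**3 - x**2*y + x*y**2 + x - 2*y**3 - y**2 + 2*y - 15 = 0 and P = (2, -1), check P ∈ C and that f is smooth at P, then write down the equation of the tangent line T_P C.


Tangent line at P: 18*x - 10*y - 46 = 0.

Step 1: f(2, -1) = 0, so P lies on C.
Step 2: partial derivatives
  f_x(x, y) = 3*x**2 - 2*x*y + y**2 + 1, f_y(x, y) = -x**2 + 2*x*y - 6*y**2 - 2*y + 2.
  f_x(P) = 18, f_y(P) = -10 (gradient nonzero, so P is smooth).
Step 3: tangent line at P: 18·(x − 2) + -10·(y − -1) = 0.
Expanding: 18*x - 10*y - 46 = 0.


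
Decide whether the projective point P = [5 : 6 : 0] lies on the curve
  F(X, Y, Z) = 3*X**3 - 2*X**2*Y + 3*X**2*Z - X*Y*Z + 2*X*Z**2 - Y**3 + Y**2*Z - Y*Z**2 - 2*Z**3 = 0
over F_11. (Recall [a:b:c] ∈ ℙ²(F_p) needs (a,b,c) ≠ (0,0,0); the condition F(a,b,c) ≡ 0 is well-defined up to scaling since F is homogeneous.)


F(5,6,0) ≡ 2 (mod 11); P is NOT on the curve.

Evaluate F(5, 6, 0) term-by-term (mod 11).
  3*X**3 ↦ 3·125·1·1 = 375
  -2*X**2*Y ↦ -2·25·6·1 = -300
  3*X**2*Z ↦ 3·25·1·0 = 0
  -X*Y*Z ↦ -1·5·6·0 = 0
  2*X*Z**2 ↦ 2·5·1·0 = 0
  -Y**3 ↦ -1·1·216·1 = -216
  Y**2*Z ↦ 1·1·36·0 = 0
  -Y*Z**2 ↦ -1·1·6·0 = 0
  -2*Z**3 ↦ -2·1·1·0 = 0
Sum: F(5, 6, 0) = (375) + (-300) + (0) + (0) + (0) + (-216) + (0) + (0) + (0) = -141.
Reducing mod 11: -141 ≡ 2 (mod 11).
Since F(a, b, c) ≡ 2 ≠ 0 (mod 11), P does NOT lie on the curve.
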